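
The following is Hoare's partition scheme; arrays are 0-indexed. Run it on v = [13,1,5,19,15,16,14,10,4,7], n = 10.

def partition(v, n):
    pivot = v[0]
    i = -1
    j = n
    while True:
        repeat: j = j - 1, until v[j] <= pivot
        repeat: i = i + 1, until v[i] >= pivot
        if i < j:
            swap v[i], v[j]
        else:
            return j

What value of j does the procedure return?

pivot = v[0] = 13; i = -1, j = 10
j→9 (v[9]=7≤13), i→0 (v[0]=13≥13); i<j, swap → [7,1,5,19,15,16,14,10,4,13]
j→8 (v[8]=4≤13), i→3 (v[3]=19≥13); i<j, swap → [7,1,5,4,15,16,14,10,19,13]
j→7 (v[7]=10≤13), i→4 (v[4]=15≥13); i<j, swap → [7,1,5,4,10,16,14,15,19,13]
j→4, i→5; i≥j, return j=4. v = [7,1,5,4,10,16,14,15,19,13]

4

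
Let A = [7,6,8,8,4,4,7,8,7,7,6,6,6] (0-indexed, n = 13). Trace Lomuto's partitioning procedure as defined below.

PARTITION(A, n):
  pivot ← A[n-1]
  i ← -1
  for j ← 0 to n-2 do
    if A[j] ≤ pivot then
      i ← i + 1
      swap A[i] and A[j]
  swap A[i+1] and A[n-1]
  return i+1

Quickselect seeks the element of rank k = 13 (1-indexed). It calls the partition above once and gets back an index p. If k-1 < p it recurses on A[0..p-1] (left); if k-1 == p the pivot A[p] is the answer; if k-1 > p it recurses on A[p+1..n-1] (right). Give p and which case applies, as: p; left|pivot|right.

pivot = A[12] = 6; i = -1
j=0: A[0]=7 > 6 → no swap
j=1: A[1]=6 ≤ 6 → i=0, swap A[0],A[1] → [6,7,8,8,4,4,7,8,7,7,6,6,6]
j=2: A[2]=8 > 6 → no swap
j=3: A[3]=8 > 6 → no swap
j=4: A[4]=4 ≤ 6 → i=1, swap A[1],A[4] → [6,4,8,8,7,4,7,8,7,7,6,6,6]
j=5: A[5]=4 ≤ 6 → i=2, swap A[2],A[5] → [6,4,4,8,7,8,7,8,7,7,6,6,6]
j=6: A[6]=7 > 6 → no swap
j=7: A[7]=8 > 6 → no swap
j=8: A[8]=7 > 6 → no swap
j=9: A[9]=7 > 6 → no swap
j=10: A[10]=6 ≤ 6 → i=3, swap A[3],A[10] → [6,4,4,6,7,8,7,8,7,7,8,6,6]
j=11: A[11]=6 ≤ 6 → i=4, swap A[4],A[11] → [6,4,4,6,6,8,7,8,7,7,8,7,6]
final swap A[5],A[12] → [6,4,4,6,6,6,7,8,7,7,8,7,8]; return 5
p = 5; k-1 = 12 > 5 ⇒ right

5; right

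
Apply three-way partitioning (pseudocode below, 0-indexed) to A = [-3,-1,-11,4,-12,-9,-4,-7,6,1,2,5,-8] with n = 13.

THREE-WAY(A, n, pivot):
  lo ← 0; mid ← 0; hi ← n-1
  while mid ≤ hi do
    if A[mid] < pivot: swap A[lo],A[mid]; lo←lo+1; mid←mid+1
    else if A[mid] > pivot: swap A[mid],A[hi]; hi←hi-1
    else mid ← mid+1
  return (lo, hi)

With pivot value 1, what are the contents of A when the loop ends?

[-3,-1,-11,-8,-12,-9,-4,-7,1,2,5,6,4]

pivot = 1; lo=0, mid=0, hi=12
A[mid]=-3<1: swap A[0],A[0]; lo=1,mid=1 → [-3,-1,-11,4,-12,-9,-4,-7,6,1,2,5,-8]
A[mid]=-1<1: swap A[1],A[1]; lo=2,mid=2 → [-3,-1,-11,4,-12,-9,-4,-7,6,1,2,5,-8]
A[mid]=-11<1: swap A[2],A[2]; lo=3,mid=3 → [-3,-1,-11,4,-12,-9,-4,-7,6,1,2,5,-8]
A[mid]=4>1: swap A[3],A[12]; hi=11 → [-3,-1,-11,-8,-12,-9,-4,-7,6,1,2,5,4]
A[mid]=-8<1: swap A[3],A[3]; lo=4,mid=4 → [-3,-1,-11,-8,-12,-9,-4,-7,6,1,2,5,4]
A[mid]=-12<1: swap A[4],A[4]; lo=5,mid=5 → [-3,-1,-11,-8,-12,-9,-4,-7,6,1,2,5,4]
A[mid]=-9<1: swap A[5],A[5]; lo=6,mid=6 → [-3,-1,-11,-8,-12,-9,-4,-7,6,1,2,5,4]
A[mid]=-4<1: swap A[6],A[6]; lo=7,mid=7 → [-3,-1,-11,-8,-12,-9,-4,-7,6,1,2,5,4]
A[mid]=-7<1: swap A[7],A[7]; lo=8,mid=8 → [-3,-1,-11,-8,-12,-9,-4,-7,6,1,2,5,4]
A[mid]=6>1: swap A[8],A[11]; hi=10 → [-3,-1,-11,-8,-12,-9,-4,-7,5,1,2,6,4]
A[mid]=5>1: swap A[8],A[10]; hi=9 → [-3,-1,-11,-8,-12,-9,-4,-7,2,1,5,6,4]
A[mid]=2>1: swap A[8],A[9]; hi=8 → [-3,-1,-11,-8,-12,-9,-4,-7,1,2,5,6,4]
A[mid]=1=1: mid=9
end: lo=8, hi=8; A = [-3,-1,-11,-8,-12,-9,-4,-7,1,2,5,6,4]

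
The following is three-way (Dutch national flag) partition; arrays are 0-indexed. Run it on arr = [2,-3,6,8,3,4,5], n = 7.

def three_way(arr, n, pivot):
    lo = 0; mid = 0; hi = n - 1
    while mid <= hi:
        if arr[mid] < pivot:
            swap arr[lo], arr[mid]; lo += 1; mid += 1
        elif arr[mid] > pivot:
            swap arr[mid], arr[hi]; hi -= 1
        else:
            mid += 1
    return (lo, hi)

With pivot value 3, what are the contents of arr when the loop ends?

pivot = 3; lo=0, mid=0, hi=6
arr[mid]=2<3: swap arr[0],arr[0]; lo=1,mid=1 → [2,-3,6,8,3,4,5]
arr[mid]=-3<3: swap arr[1],arr[1]; lo=2,mid=2 → [2,-3,6,8,3,4,5]
arr[mid]=6>3: swap arr[2],arr[6]; hi=5 → [2,-3,5,8,3,4,6]
arr[mid]=5>3: swap arr[2],arr[5]; hi=4 → [2,-3,4,8,3,5,6]
arr[mid]=4>3: swap arr[2],arr[4]; hi=3 → [2,-3,3,8,4,5,6]
arr[mid]=3=3: mid=3
arr[mid]=8>3: swap arr[3],arr[3]; hi=2 → [2,-3,3,8,4,5,6]
end: lo=2, hi=2; arr = [2,-3,3,8,4,5,6]

[2,-3,3,8,4,5,6]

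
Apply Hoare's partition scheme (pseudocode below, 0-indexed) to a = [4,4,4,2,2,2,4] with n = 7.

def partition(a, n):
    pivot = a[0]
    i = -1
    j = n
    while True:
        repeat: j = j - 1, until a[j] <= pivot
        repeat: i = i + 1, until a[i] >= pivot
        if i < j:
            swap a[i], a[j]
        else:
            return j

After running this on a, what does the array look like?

pivot = a[0] = 4; i = -1, j = 7
j→6 (a[6]=4≤4), i→0 (a[0]=4≥4); i<j, swap → [4,4,4,2,2,2,4]
j→5 (a[5]=2≤4), i→1 (a[1]=4≥4); i<j, swap → [4,2,4,2,2,4,4]
j→4 (a[4]=2≤4), i→2 (a[2]=4≥4); i<j, swap → [4,2,2,2,4,4,4]
j→3, i→4; i≥j, return j=3. a = [4,2,2,2,4,4,4]

[4,2,2,2,4,4,4]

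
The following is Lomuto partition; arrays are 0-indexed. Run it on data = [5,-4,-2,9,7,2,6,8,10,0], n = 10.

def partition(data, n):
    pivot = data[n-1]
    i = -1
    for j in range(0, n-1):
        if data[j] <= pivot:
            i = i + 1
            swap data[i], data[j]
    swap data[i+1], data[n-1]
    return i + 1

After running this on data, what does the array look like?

pivot = data[9] = 0; i = -1
j=0: data[0]=5 > 0 → no swap
j=1: data[1]=-4 ≤ 0 → i=0, swap data[0],data[1] → [-4,5,-2,9,7,2,6,8,10,0]
j=2: data[2]=-2 ≤ 0 → i=1, swap data[1],data[2] → [-4,-2,5,9,7,2,6,8,10,0]
j=3: data[3]=9 > 0 → no swap
j=4: data[4]=7 > 0 → no swap
j=5: data[5]=2 > 0 → no swap
j=6: data[6]=6 > 0 → no swap
j=7: data[7]=8 > 0 → no swap
j=8: data[8]=10 > 0 → no swap
final swap data[2],data[9] → [-4,-2,0,9,7,2,6,8,10,5]; return 2

[-4,-2,0,9,7,2,6,8,10,5]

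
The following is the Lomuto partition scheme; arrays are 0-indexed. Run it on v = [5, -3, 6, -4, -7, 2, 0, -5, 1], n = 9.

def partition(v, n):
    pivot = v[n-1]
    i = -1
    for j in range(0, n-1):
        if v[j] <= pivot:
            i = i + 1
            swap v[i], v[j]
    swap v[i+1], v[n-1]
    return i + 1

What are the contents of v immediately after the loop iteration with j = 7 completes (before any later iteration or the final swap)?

pivot=1, i=-1
j=0: 5>1, skip
j=1: -3≤1, i=0, swap(0,1) ⇒ [-3, 5, 6, -4, -7, 2, 0, -5, 1]
j=2: 6>1, skip
j=3: -4≤1, i=1, swap(1,3) ⇒ [-3, -4, 6, 5, -7, 2, 0, -5, 1]
j=4: -7≤1, i=2, swap(2,4) ⇒ [-3, -4, -7, 5, 6, 2, 0, -5, 1]
j=5: 2>1, skip
j=6: 0≤1, i=3, swap(3,6) ⇒ [-3, -4, -7, 0, 6, 2, 5, -5, 1]
j=7: -5≤1, i=4, swap(4,7) ⇒ [-3, -4, -7, 0, -5, 2, 5, 6, 1]
(after j=7) v = [-3, -4, -7, 0, -5, 2, 5, 6, 1]

[-3, -4, -7, 0, -5, 2, 5, 6, 1]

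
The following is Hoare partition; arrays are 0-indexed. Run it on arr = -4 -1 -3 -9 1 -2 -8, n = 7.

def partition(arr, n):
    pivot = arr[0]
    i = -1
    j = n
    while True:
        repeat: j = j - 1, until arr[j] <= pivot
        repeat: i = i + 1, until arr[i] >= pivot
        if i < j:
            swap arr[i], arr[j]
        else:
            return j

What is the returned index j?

1

pivot=-4
j stops at 6 (-8), i stops at 0 (-4); swap ⇒ -8 -1 -3 -9 1 -2 -4
j stops at 3 (-9), i stops at 1 (-1); swap ⇒ -8 -9 -3 -1 1 -2 -4
j stops at 1, i stops at 2; i≥j ⇒ return 1. arr=-8 -9 -3 -1 1 -2 -4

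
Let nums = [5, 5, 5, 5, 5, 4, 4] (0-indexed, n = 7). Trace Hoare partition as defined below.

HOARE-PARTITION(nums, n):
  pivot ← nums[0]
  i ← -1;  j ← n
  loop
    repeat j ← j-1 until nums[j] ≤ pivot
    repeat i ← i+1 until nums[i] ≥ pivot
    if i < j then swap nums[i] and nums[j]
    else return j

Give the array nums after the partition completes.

pivot=5
j stops at 6 (4), i stops at 0 (5); swap ⇒ [4, 5, 5, 5, 5, 4, 5]
j stops at 5 (4), i stops at 1 (5); swap ⇒ [4, 4, 5, 5, 5, 5, 5]
j stops at 4 (5), i stops at 2 (5); swap ⇒ [4, 4, 5, 5, 5, 5, 5]
j stops at 3, i stops at 3; i≥j ⇒ return 3. nums=[4, 4, 5, 5, 5, 5, 5]

[4, 4, 5, 5, 5, 5, 5]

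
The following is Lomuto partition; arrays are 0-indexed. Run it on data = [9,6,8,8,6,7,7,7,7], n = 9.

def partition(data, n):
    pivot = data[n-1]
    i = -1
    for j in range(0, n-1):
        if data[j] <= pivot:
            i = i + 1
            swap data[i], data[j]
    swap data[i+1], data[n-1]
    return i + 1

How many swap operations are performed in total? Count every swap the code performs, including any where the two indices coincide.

pivot=7, i=-1
j=0: 9>7, skip
j=1: 6≤7, i=0, swap(0,1) ⇒ [6,9,8,8,6,7,7,7,7]
j=2: 8>7, skip
j=3: 8>7, skip
j=4: 6≤7, i=1, swap(1,4) ⇒ [6,6,8,8,9,7,7,7,7]
j=5: 7≤7, i=2, swap(2,5) ⇒ [6,6,7,8,9,8,7,7,7]
j=6: 7≤7, i=3, swap(3,6) ⇒ [6,6,7,7,9,8,8,7,7]
j=7: 7≤7, i=4, swap(4,7) ⇒ [6,6,7,7,7,8,8,9,7]
swap(5,8) ⇒ [6,6,7,7,7,7,8,9,8]; return 5

6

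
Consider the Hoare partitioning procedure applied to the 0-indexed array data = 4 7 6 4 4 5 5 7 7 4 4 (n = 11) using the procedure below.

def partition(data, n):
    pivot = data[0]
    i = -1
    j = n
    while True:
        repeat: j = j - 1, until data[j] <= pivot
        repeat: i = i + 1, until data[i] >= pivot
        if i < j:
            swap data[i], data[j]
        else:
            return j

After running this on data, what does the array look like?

pivot=4
j stops at 10 (4), i stops at 0 (4); swap ⇒ 4 7 6 4 4 5 5 7 7 4 4
j stops at 9 (4), i stops at 1 (7); swap ⇒ 4 4 6 4 4 5 5 7 7 7 4
j stops at 4 (4), i stops at 2 (6); swap ⇒ 4 4 4 4 6 5 5 7 7 7 4
j stops at 3, i stops at 3; i≥j ⇒ return 3. data=4 4 4 4 6 5 5 7 7 7 4

4 4 4 4 6 5 5 7 7 7 4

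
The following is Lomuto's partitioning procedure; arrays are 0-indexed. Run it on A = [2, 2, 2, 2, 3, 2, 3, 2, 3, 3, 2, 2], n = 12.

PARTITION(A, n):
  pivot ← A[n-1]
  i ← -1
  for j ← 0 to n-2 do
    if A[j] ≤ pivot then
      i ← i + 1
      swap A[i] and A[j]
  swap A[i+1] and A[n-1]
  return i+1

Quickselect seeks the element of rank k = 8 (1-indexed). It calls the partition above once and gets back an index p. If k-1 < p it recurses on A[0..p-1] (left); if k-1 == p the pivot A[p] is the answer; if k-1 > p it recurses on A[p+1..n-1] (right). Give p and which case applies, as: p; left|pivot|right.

pivot = A[11] = 2; i = -1
j=0: A[0]=2 ≤ 2 → i=0, swap A[0],A[0] (no change) → [2, 2, 2, 2, 3, 2, 3, 2, 3, 3, 2, 2]
j=1: A[1]=2 ≤ 2 → i=1, swap A[1],A[1] (no change) → [2, 2, 2, 2, 3, 2, 3, 2, 3, 3, 2, 2]
j=2: A[2]=2 ≤ 2 → i=2, swap A[2],A[2] (no change) → [2, 2, 2, 2, 3, 2, 3, 2, 3, 3, 2, 2]
j=3: A[3]=2 ≤ 2 → i=3, swap A[3],A[3] (no change) → [2, 2, 2, 2, 3, 2, 3, 2, 3, 3, 2, 2]
j=4: A[4]=3 > 2 → no swap
j=5: A[5]=2 ≤ 2 → i=4, swap A[4],A[5] → [2, 2, 2, 2, 2, 3, 3, 2, 3, 3, 2, 2]
j=6: A[6]=3 > 2 → no swap
j=7: A[7]=2 ≤ 2 → i=5, swap A[5],A[7] → [2, 2, 2, 2, 2, 2, 3, 3, 3, 3, 2, 2]
j=8: A[8]=3 > 2 → no swap
j=9: A[9]=3 > 2 → no swap
j=10: A[10]=2 ≤ 2 → i=6, swap A[6],A[10] → [2, 2, 2, 2, 2, 2, 2, 3, 3, 3, 3, 2]
final swap A[7],A[11] → [2, 2, 2, 2, 2, 2, 2, 2, 3, 3, 3, 3]; return 7
p = 7; k-1 = 7 == 7 ⇒ pivot

7; pivot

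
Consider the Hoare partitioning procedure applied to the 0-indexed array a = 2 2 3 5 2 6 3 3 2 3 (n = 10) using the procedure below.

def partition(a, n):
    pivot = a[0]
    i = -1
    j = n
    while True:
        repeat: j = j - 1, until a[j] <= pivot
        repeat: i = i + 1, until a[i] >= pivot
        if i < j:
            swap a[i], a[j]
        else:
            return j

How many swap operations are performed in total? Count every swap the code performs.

pivot = a[0] = 2; i = -1, j = 10
j→8 (a[8]=2≤2), i→0 (a[0]=2≥2); i<j, swap → 2 2 3 5 2 6 3 3 2 3
j→4 (a[4]=2≤2), i→1 (a[1]=2≥2); i<j, swap → 2 2 3 5 2 6 3 3 2 3
j→1, i→2; i≥j, return j=1. a = 2 2 3 5 2 6 3 3 2 3

2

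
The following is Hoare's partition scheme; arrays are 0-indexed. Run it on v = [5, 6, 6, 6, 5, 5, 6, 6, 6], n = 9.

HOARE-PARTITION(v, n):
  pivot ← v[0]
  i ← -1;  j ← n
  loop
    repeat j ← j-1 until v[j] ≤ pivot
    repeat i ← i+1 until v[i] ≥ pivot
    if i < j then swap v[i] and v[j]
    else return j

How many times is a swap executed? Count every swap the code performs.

2

pivot = v[0] = 5; i = -1, j = 9
j→5 (v[5]=5≤5), i→0 (v[0]=5≥5); i<j, swap → [5, 6, 6, 6, 5, 5, 6, 6, 6]
j→4 (v[4]=5≤5), i→1 (v[1]=6≥5); i<j, swap → [5, 5, 6, 6, 6, 5, 6, 6, 6]
j→1, i→2; i≥j, return j=1. v = [5, 5, 6, 6, 6, 5, 6, 6, 6]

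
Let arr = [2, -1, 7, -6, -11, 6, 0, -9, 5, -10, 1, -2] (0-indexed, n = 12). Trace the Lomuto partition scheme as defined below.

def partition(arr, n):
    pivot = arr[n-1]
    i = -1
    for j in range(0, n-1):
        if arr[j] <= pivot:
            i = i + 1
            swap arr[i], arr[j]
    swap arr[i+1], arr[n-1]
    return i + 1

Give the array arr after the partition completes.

pivot = arr[11] = -2; i = -1
j=0: arr[0]=2 > -2 → no swap
j=1: arr[1]=-1 > -2 → no swap
j=2: arr[2]=7 > -2 → no swap
j=3: arr[3]=-6 ≤ -2 → i=0, swap arr[0],arr[3] → [-6, -1, 7, 2, -11, 6, 0, -9, 5, -10, 1, -2]
j=4: arr[4]=-11 ≤ -2 → i=1, swap arr[1],arr[4] → [-6, -11, 7, 2, -1, 6, 0, -9, 5, -10, 1, -2]
j=5: arr[5]=6 > -2 → no swap
j=6: arr[6]=0 > -2 → no swap
j=7: arr[7]=-9 ≤ -2 → i=2, swap arr[2],arr[7] → [-6, -11, -9, 2, -1, 6, 0, 7, 5, -10, 1, -2]
j=8: arr[8]=5 > -2 → no swap
j=9: arr[9]=-10 ≤ -2 → i=3, swap arr[3],arr[9] → [-6, -11, -9, -10, -1, 6, 0, 7, 5, 2, 1, -2]
j=10: arr[10]=1 > -2 → no swap
final swap arr[4],arr[11] → [-6, -11, -9, -10, -2, 6, 0, 7, 5, 2, 1, -1]; return 4

[-6, -11, -9, -10, -2, 6, 0, 7, 5, 2, 1, -1]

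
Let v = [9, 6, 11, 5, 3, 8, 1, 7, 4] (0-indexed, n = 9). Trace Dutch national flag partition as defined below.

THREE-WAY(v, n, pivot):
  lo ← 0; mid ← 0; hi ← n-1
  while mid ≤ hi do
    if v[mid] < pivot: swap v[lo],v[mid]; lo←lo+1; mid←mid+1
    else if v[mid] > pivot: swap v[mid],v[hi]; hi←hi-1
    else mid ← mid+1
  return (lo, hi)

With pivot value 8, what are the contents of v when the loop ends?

lo=0 mid=0 hi=8
9>8: swap(0,8), hi=7 ⇒ [4, 6, 11, 5, 3, 8, 1, 7, 9]
4<8: swap(0,0), lo=1 mid=1 ⇒ [4, 6, 11, 5, 3, 8, 1, 7, 9]
6<8: swap(1,1), lo=2 mid=2 ⇒ [4, 6, 11, 5, 3, 8, 1, 7, 9]
11>8: swap(2,7), hi=6 ⇒ [4, 6, 7, 5, 3, 8, 1, 11, 9]
7<8: swap(2,2), lo=3 mid=3 ⇒ [4, 6, 7, 5, 3, 8, 1, 11, 9]
5<8: swap(3,3), lo=4 mid=4 ⇒ [4, 6, 7, 5, 3, 8, 1, 11, 9]
3<8: swap(4,4), lo=5 mid=5 ⇒ [4, 6, 7, 5, 3, 8, 1, 11, 9]
8=8: mid=6
1<8: swap(5,6), lo=6 mid=7 ⇒ [4, 6, 7, 5, 3, 1, 8, 11, 9]
done. lo=6 hi=6; v=[4, 6, 7, 5, 3, 1, 8, 11, 9]

[4, 6, 7, 5, 3, 1, 8, 11, 9]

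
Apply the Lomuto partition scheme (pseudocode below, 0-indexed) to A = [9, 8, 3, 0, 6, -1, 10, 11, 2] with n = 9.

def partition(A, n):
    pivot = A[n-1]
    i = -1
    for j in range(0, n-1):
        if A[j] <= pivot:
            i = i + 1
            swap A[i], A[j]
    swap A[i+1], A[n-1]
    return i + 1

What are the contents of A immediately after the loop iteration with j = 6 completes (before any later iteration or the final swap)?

[0, -1, 3, 9, 6, 8, 10, 11, 2]

pivot = A[8] = 2; i = -1
j=0: A[0]=9 > 2 → no swap
j=1: A[1]=8 > 2 → no swap
j=2: A[2]=3 > 2 → no swap
j=3: A[3]=0 ≤ 2 → i=0, swap A[0],A[3] → [0, 8, 3, 9, 6, -1, 10, 11, 2]
j=4: A[4]=6 > 2 → no swap
j=5: A[5]=-1 ≤ 2 → i=1, swap A[1],A[5] → [0, -1, 3, 9, 6, 8, 10, 11, 2]
j=6: A[6]=10 > 2 → no swap
(after j=6) A = [0, -1, 3, 9, 6, 8, 10, 11, 2]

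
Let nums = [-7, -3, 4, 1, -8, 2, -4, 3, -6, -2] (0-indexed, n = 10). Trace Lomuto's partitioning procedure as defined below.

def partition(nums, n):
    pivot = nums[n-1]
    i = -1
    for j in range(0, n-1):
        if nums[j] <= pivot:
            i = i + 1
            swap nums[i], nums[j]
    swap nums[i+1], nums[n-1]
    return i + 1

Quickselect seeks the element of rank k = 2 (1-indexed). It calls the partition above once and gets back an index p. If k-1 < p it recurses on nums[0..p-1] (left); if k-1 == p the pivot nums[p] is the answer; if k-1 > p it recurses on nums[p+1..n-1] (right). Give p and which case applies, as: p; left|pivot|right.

pivot = nums[9] = -2; i = -1
j=0: nums[0]=-7 ≤ -2 → i=0, swap nums[0],nums[0] (no change) → [-7, -3, 4, 1, -8, 2, -4, 3, -6, -2]
j=1: nums[1]=-3 ≤ -2 → i=1, swap nums[1],nums[1] (no change) → [-7, -3, 4, 1, -8, 2, -4, 3, -6, -2]
j=2: nums[2]=4 > -2 → no swap
j=3: nums[3]=1 > -2 → no swap
j=4: nums[4]=-8 ≤ -2 → i=2, swap nums[2],nums[4] → [-7, -3, -8, 1, 4, 2, -4, 3, -6, -2]
j=5: nums[5]=2 > -2 → no swap
j=6: nums[6]=-4 ≤ -2 → i=3, swap nums[3],nums[6] → [-7, -3, -8, -4, 4, 2, 1, 3, -6, -2]
j=7: nums[7]=3 > -2 → no swap
j=8: nums[8]=-6 ≤ -2 → i=4, swap nums[4],nums[8] → [-7, -3, -8, -4, -6, 2, 1, 3, 4, -2]
final swap nums[5],nums[9] → [-7, -3, -8, -4, -6, -2, 1, 3, 4, 2]; return 5
p = 5; k-1 = 1 < 5 ⇒ left

5; left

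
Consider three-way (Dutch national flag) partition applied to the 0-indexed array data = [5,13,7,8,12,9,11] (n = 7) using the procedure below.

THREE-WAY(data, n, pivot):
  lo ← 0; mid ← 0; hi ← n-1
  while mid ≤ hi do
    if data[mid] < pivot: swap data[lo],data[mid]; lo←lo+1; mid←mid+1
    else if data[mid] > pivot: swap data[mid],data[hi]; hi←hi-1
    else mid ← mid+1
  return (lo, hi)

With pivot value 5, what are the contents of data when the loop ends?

[5,7,8,12,9,11,13]

pivot = 5; lo=0, mid=0, hi=6
data[mid]=5=5: mid=1
data[mid]=13>5: swap data[1],data[6]; hi=5 → [5,11,7,8,12,9,13]
data[mid]=11>5: swap data[1],data[5]; hi=4 → [5,9,7,8,12,11,13]
data[mid]=9>5: swap data[1],data[4]; hi=3 → [5,12,7,8,9,11,13]
data[mid]=12>5: swap data[1],data[3]; hi=2 → [5,8,7,12,9,11,13]
data[mid]=8>5: swap data[1],data[2]; hi=1 → [5,7,8,12,9,11,13]
data[mid]=7>5: swap data[1],data[1]; hi=0 → [5,7,8,12,9,11,13]
end: lo=0, hi=0; data = [5,7,8,12,9,11,13]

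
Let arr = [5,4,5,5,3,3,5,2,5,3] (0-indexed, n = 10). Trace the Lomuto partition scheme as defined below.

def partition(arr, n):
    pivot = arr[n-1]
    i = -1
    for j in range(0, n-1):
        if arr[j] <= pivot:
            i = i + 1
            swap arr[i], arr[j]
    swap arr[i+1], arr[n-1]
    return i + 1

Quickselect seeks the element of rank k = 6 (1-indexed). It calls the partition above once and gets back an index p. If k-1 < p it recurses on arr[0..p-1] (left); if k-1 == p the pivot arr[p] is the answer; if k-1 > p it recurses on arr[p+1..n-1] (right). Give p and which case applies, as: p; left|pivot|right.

pivot = arr[9] = 3; i = -1
j=0: arr[0]=5 > 3 → no swap
j=1: arr[1]=4 > 3 → no swap
j=2: arr[2]=5 > 3 → no swap
j=3: arr[3]=5 > 3 → no swap
j=4: arr[4]=3 ≤ 3 → i=0, swap arr[0],arr[4] → [3,4,5,5,5,3,5,2,5,3]
j=5: arr[5]=3 ≤ 3 → i=1, swap arr[1],arr[5] → [3,3,5,5,5,4,5,2,5,3]
j=6: arr[6]=5 > 3 → no swap
j=7: arr[7]=2 ≤ 3 → i=2, swap arr[2],arr[7] → [3,3,2,5,5,4,5,5,5,3]
j=8: arr[8]=5 > 3 → no swap
final swap arr[3],arr[9] → [3,3,2,3,5,4,5,5,5,5]; return 3
p = 3; k-1 = 5 > 3 ⇒ right

3; right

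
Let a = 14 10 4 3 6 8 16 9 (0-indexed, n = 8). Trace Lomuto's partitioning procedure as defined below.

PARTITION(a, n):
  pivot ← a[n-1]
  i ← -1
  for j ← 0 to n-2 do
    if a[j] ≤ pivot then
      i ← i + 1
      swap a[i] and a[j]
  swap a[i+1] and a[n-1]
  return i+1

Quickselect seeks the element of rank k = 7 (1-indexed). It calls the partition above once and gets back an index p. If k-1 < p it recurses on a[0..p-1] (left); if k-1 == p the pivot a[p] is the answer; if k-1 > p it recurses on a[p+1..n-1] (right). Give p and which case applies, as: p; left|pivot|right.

pivot = a[7] = 9; i = -1
j=0: a[0]=14 > 9 → no swap
j=1: a[1]=10 > 9 → no swap
j=2: a[2]=4 ≤ 9 → i=0, swap a[0],a[2] → 4 10 14 3 6 8 16 9
j=3: a[3]=3 ≤ 9 → i=1, swap a[1],a[3] → 4 3 14 10 6 8 16 9
j=4: a[4]=6 ≤ 9 → i=2, swap a[2],a[4] → 4 3 6 10 14 8 16 9
j=5: a[5]=8 ≤ 9 → i=3, swap a[3],a[5] → 4 3 6 8 14 10 16 9
j=6: a[6]=16 > 9 → no swap
final swap a[4],a[7] → 4 3 6 8 9 10 16 14; return 4
p = 4; k-1 = 6 > 4 ⇒ right

4; right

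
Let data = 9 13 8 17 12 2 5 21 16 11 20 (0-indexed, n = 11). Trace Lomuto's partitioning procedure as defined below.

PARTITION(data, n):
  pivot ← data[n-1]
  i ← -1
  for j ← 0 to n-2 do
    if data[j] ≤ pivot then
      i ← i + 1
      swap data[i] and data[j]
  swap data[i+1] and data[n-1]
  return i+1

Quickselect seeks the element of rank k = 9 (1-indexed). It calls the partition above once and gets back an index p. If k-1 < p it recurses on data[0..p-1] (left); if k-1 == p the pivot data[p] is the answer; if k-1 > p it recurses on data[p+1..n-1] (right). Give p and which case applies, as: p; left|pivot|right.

pivot = data[10] = 20; i = -1
j=0: data[0]=9 ≤ 20 → i=0, swap data[0],data[0] (no change) → 9 13 8 17 12 2 5 21 16 11 20
j=1: data[1]=13 ≤ 20 → i=1, swap data[1],data[1] (no change) → 9 13 8 17 12 2 5 21 16 11 20
j=2: data[2]=8 ≤ 20 → i=2, swap data[2],data[2] (no change) → 9 13 8 17 12 2 5 21 16 11 20
j=3: data[3]=17 ≤ 20 → i=3, swap data[3],data[3] (no change) → 9 13 8 17 12 2 5 21 16 11 20
j=4: data[4]=12 ≤ 20 → i=4, swap data[4],data[4] (no change) → 9 13 8 17 12 2 5 21 16 11 20
j=5: data[5]=2 ≤ 20 → i=5, swap data[5],data[5] (no change) → 9 13 8 17 12 2 5 21 16 11 20
j=6: data[6]=5 ≤ 20 → i=6, swap data[6],data[6] (no change) → 9 13 8 17 12 2 5 21 16 11 20
j=7: data[7]=21 > 20 → no swap
j=8: data[8]=16 ≤ 20 → i=7, swap data[7],data[8] → 9 13 8 17 12 2 5 16 21 11 20
j=9: data[9]=11 ≤ 20 → i=8, swap data[8],data[9] → 9 13 8 17 12 2 5 16 11 21 20
final swap data[9],data[10] → 9 13 8 17 12 2 5 16 11 20 21; return 9
p = 9; k-1 = 8 < 9 ⇒ left

9; left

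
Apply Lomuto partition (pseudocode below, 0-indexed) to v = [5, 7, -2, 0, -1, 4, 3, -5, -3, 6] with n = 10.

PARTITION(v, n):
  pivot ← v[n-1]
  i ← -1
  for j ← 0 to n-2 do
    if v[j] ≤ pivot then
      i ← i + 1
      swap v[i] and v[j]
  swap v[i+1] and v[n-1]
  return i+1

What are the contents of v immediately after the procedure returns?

pivot=6, i=-1
j=0: 5≤6, i=0, swap(0,0) ⇒ [5, 7, -2, 0, -1, 4, 3, -5, -3, 6]
j=1: 7>6, skip
j=2: -2≤6, i=1, swap(1,2) ⇒ [5, -2, 7, 0, -1, 4, 3, -5, -3, 6]
j=3: 0≤6, i=2, swap(2,3) ⇒ [5, -2, 0, 7, -1, 4, 3, -5, -3, 6]
j=4: -1≤6, i=3, swap(3,4) ⇒ [5, -2, 0, -1, 7, 4, 3, -5, -3, 6]
j=5: 4≤6, i=4, swap(4,5) ⇒ [5, -2, 0, -1, 4, 7, 3, -5, -3, 6]
j=6: 3≤6, i=5, swap(5,6) ⇒ [5, -2, 0, -1, 4, 3, 7, -5, -3, 6]
j=7: -5≤6, i=6, swap(6,7) ⇒ [5, -2, 0, -1, 4, 3, -5, 7, -3, 6]
j=8: -3≤6, i=7, swap(7,8) ⇒ [5, -2, 0, -1, 4, 3, -5, -3, 7, 6]
swap(8,9) ⇒ [5, -2, 0, -1, 4, 3, -5, -3, 6, 7]; return 8

[5, -2, 0, -1, 4, 3, -5, -3, 6, 7]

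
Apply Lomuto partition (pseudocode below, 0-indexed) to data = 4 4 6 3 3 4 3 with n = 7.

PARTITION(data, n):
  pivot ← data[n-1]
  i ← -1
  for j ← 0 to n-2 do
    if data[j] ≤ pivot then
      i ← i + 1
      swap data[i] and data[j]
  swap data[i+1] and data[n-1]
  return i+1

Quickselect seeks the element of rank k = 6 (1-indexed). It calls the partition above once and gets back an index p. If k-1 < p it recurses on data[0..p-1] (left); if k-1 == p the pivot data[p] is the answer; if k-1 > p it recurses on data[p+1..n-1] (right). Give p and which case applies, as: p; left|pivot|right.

pivot = data[6] = 3; i = -1
j=0: data[0]=4 > 3 → no swap
j=1: data[1]=4 > 3 → no swap
j=2: data[2]=6 > 3 → no swap
j=3: data[3]=3 ≤ 3 → i=0, swap data[0],data[3] → 3 4 6 4 3 4 3
j=4: data[4]=3 ≤ 3 → i=1, swap data[1],data[4] → 3 3 6 4 4 4 3
j=5: data[5]=4 > 3 → no swap
final swap data[2],data[6] → 3 3 3 4 4 4 6; return 2
p = 2; k-1 = 5 > 2 ⇒ right

2; right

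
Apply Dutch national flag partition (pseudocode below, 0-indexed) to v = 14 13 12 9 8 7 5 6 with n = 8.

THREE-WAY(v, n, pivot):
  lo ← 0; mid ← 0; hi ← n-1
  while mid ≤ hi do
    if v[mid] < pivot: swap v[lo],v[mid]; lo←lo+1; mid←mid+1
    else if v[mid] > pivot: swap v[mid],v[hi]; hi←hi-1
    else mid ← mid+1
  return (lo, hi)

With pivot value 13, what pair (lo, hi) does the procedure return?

(6, 6)

lo=0 mid=0 hi=7
14>13: swap(0,7), hi=6 ⇒ 6 13 12 9 8 7 5 14
6<13: swap(0,0), lo=1 mid=1 ⇒ 6 13 12 9 8 7 5 14
13=13: mid=2
12<13: swap(1,2), lo=2 mid=3 ⇒ 6 12 13 9 8 7 5 14
9<13: swap(2,3), lo=3 mid=4 ⇒ 6 12 9 13 8 7 5 14
8<13: swap(3,4), lo=4 mid=5 ⇒ 6 12 9 8 13 7 5 14
7<13: swap(4,5), lo=5 mid=6 ⇒ 6 12 9 8 7 13 5 14
5<13: swap(5,6), lo=6 mid=7 ⇒ 6 12 9 8 7 5 13 14
done. lo=6 hi=6; v=6 12 9 8 7 5 13 14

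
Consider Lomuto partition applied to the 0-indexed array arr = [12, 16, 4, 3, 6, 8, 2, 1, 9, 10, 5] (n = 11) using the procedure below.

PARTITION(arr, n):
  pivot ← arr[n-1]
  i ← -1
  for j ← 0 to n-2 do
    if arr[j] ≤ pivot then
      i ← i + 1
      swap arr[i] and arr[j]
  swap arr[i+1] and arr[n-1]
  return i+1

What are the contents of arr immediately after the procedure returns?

[4, 3, 2, 1, 5, 8, 12, 16, 9, 10, 6]

pivot = arr[10] = 5; i = -1
j=0: arr[0]=12 > 5 → no swap
j=1: arr[1]=16 > 5 → no swap
j=2: arr[2]=4 ≤ 5 → i=0, swap arr[0],arr[2] → [4, 16, 12, 3, 6, 8, 2, 1, 9, 10, 5]
j=3: arr[3]=3 ≤ 5 → i=1, swap arr[1],arr[3] → [4, 3, 12, 16, 6, 8, 2, 1, 9, 10, 5]
j=4: arr[4]=6 > 5 → no swap
j=5: arr[5]=8 > 5 → no swap
j=6: arr[6]=2 ≤ 5 → i=2, swap arr[2],arr[6] → [4, 3, 2, 16, 6, 8, 12, 1, 9, 10, 5]
j=7: arr[7]=1 ≤ 5 → i=3, swap arr[3],arr[7] → [4, 3, 2, 1, 6, 8, 12, 16, 9, 10, 5]
j=8: arr[8]=9 > 5 → no swap
j=9: arr[9]=10 > 5 → no swap
final swap arr[4],arr[10] → [4, 3, 2, 1, 5, 8, 12, 16, 9, 10, 6]; return 4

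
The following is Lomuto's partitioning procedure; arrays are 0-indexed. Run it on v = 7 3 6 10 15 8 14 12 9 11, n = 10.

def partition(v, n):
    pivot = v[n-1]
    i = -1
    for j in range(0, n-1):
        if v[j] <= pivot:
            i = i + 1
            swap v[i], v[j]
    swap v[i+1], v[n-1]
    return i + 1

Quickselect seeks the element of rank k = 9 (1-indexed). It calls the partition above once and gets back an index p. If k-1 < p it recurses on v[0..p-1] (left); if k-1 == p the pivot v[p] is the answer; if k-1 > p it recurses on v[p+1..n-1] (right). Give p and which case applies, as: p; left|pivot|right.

pivot = v[9] = 11; i = -1
j=0: v[0]=7 ≤ 11 → i=0, swap v[0],v[0] (no change) → 7 3 6 10 15 8 14 12 9 11
j=1: v[1]=3 ≤ 11 → i=1, swap v[1],v[1] (no change) → 7 3 6 10 15 8 14 12 9 11
j=2: v[2]=6 ≤ 11 → i=2, swap v[2],v[2] (no change) → 7 3 6 10 15 8 14 12 9 11
j=3: v[3]=10 ≤ 11 → i=3, swap v[3],v[3] (no change) → 7 3 6 10 15 8 14 12 9 11
j=4: v[4]=15 > 11 → no swap
j=5: v[5]=8 ≤ 11 → i=4, swap v[4],v[5] → 7 3 6 10 8 15 14 12 9 11
j=6: v[6]=14 > 11 → no swap
j=7: v[7]=12 > 11 → no swap
j=8: v[8]=9 ≤ 11 → i=5, swap v[5],v[8] → 7 3 6 10 8 9 14 12 15 11
final swap v[6],v[9] → 7 3 6 10 8 9 11 12 15 14; return 6
p = 6; k-1 = 8 > 6 ⇒ right

6; right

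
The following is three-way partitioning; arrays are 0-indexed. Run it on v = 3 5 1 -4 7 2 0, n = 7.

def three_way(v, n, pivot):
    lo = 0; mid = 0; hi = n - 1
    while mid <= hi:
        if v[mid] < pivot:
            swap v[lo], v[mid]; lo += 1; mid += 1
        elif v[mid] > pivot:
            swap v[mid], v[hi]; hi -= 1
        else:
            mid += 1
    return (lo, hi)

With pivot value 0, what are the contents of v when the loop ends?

-4 0 1 7 2 5 3

pivot = 0; lo=0, mid=0, hi=6
v[mid]=3>0: swap v[0],v[6]; hi=5 → 0 5 1 -4 7 2 3
v[mid]=0=0: mid=1
v[mid]=5>0: swap v[1],v[5]; hi=4 → 0 2 1 -4 7 5 3
v[mid]=2>0: swap v[1],v[4]; hi=3 → 0 7 1 -4 2 5 3
v[mid]=7>0: swap v[1],v[3]; hi=2 → 0 -4 1 7 2 5 3
v[mid]=-4<0: swap v[0],v[1]; lo=1,mid=2 → -4 0 1 7 2 5 3
v[mid]=1>0: swap v[2],v[2]; hi=1 → -4 0 1 7 2 5 3
end: lo=1, hi=1; v = -4 0 1 7 2 5 3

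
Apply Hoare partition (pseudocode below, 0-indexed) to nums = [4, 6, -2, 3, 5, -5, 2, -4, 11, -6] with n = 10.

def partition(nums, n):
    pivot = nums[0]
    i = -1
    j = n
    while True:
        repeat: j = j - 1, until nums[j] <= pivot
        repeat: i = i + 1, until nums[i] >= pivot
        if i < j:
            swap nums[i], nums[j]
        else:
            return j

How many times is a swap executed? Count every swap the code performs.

3

pivot=4
j stops at 9 (-6), i stops at 0 (4); swap ⇒ [-6, 6, -2, 3, 5, -5, 2, -4, 11, 4]
j stops at 7 (-4), i stops at 1 (6); swap ⇒ [-6, -4, -2, 3, 5, -5, 2, 6, 11, 4]
j stops at 6 (2), i stops at 4 (5); swap ⇒ [-6, -4, -2, 3, 2, -5, 5, 6, 11, 4]
j stops at 5, i stops at 6; i≥j ⇒ return 5. nums=[-6, -4, -2, 3, 2, -5, 5, 6, 11, 4]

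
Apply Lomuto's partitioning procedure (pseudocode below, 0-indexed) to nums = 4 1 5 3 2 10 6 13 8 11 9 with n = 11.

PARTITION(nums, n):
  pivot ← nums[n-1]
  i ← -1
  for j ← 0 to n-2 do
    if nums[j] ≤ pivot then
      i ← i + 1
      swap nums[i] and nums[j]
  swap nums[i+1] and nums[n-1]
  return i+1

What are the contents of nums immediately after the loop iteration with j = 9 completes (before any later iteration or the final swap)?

pivot = nums[10] = 9; i = -1
j=0: nums[0]=4 ≤ 9 → i=0, swap nums[0],nums[0] (no change) → 4 1 5 3 2 10 6 13 8 11 9
j=1: nums[1]=1 ≤ 9 → i=1, swap nums[1],nums[1] (no change) → 4 1 5 3 2 10 6 13 8 11 9
j=2: nums[2]=5 ≤ 9 → i=2, swap nums[2],nums[2] (no change) → 4 1 5 3 2 10 6 13 8 11 9
j=3: nums[3]=3 ≤ 9 → i=3, swap nums[3],nums[3] (no change) → 4 1 5 3 2 10 6 13 8 11 9
j=4: nums[4]=2 ≤ 9 → i=4, swap nums[4],nums[4] (no change) → 4 1 5 3 2 10 6 13 8 11 9
j=5: nums[5]=10 > 9 → no swap
j=6: nums[6]=6 ≤ 9 → i=5, swap nums[5],nums[6] → 4 1 5 3 2 6 10 13 8 11 9
j=7: nums[7]=13 > 9 → no swap
j=8: nums[8]=8 ≤ 9 → i=6, swap nums[6],nums[8] → 4 1 5 3 2 6 8 13 10 11 9
j=9: nums[9]=11 > 9 → no swap
(after j=9) nums = 4 1 5 3 2 6 8 13 10 11 9

4 1 5 3 2 6 8 13 10 11 9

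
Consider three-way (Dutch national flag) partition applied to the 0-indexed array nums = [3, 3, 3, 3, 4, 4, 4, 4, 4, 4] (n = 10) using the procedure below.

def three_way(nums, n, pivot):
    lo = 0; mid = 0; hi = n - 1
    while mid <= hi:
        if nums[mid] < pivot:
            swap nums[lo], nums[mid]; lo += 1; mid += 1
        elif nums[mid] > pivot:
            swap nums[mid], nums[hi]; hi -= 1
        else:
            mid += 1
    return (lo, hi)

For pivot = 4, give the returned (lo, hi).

pivot = 4; lo=0, mid=0, hi=9
nums[mid]=3<4: swap nums[0],nums[0]; lo=1,mid=1 → [3, 3, 3, 3, 4, 4, 4, 4, 4, 4]
nums[mid]=3<4: swap nums[1],nums[1]; lo=2,mid=2 → [3, 3, 3, 3, 4, 4, 4, 4, 4, 4]
nums[mid]=3<4: swap nums[2],nums[2]; lo=3,mid=3 → [3, 3, 3, 3, 4, 4, 4, 4, 4, 4]
nums[mid]=3<4: swap nums[3],nums[3]; lo=4,mid=4 → [3, 3, 3, 3, 4, 4, 4, 4, 4, 4]
nums[mid]=4=4: mid=5
nums[mid]=4=4: mid=6
nums[mid]=4=4: mid=7
nums[mid]=4=4: mid=8
nums[mid]=4=4: mid=9
nums[mid]=4=4: mid=10
end: lo=4, hi=9; nums = [3, 3, 3, 3, 4, 4, 4, 4, 4, 4]

(4, 9)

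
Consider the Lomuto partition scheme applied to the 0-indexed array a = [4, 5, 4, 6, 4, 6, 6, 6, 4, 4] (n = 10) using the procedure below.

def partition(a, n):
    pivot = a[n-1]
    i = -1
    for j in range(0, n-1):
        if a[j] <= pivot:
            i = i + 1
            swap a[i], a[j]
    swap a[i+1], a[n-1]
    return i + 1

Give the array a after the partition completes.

[4, 4, 4, 4, 4, 6, 6, 6, 6, 5]

pivot = a[9] = 4; i = -1
j=0: a[0]=4 ≤ 4 → i=0, swap a[0],a[0] (no change) → [4, 5, 4, 6, 4, 6, 6, 6, 4, 4]
j=1: a[1]=5 > 4 → no swap
j=2: a[2]=4 ≤ 4 → i=1, swap a[1],a[2] → [4, 4, 5, 6, 4, 6, 6, 6, 4, 4]
j=3: a[3]=6 > 4 → no swap
j=4: a[4]=4 ≤ 4 → i=2, swap a[2],a[4] → [4, 4, 4, 6, 5, 6, 6, 6, 4, 4]
j=5: a[5]=6 > 4 → no swap
j=6: a[6]=6 > 4 → no swap
j=7: a[7]=6 > 4 → no swap
j=8: a[8]=4 ≤ 4 → i=3, swap a[3],a[8] → [4, 4, 4, 4, 5, 6, 6, 6, 6, 4]
final swap a[4],a[9] → [4, 4, 4, 4, 4, 6, 6, 6, 6, 5]; return 4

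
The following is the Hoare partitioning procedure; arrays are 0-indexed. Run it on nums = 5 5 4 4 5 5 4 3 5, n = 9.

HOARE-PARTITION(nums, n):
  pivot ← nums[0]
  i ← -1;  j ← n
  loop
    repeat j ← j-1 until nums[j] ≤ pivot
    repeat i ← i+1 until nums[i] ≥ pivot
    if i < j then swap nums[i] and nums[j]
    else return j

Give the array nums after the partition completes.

pivot = nums[0] = 5; i = -1, j = 9
j→8 (nums[8]=5≤5), i→0 (nums[0]=5≥5); i<j, swap → 5 5 4 4 5 5 4 3 5
j→7 (nums[7]=3≤5), i→1 (nums[1]=5≥5); i<j, swap → 5 3 4 4 5 5 4 5 5
j→6 (nums[6]=4≤5), i→4 (nums[4]=5≥5); i<j, swap → 5 3 4 4 4 5 5 5 5
j→5, i→5; i≥j, return j=5. nums = 5 3 4 4 4 5 5 5 5

5 3 4 4 4 5 5 5 5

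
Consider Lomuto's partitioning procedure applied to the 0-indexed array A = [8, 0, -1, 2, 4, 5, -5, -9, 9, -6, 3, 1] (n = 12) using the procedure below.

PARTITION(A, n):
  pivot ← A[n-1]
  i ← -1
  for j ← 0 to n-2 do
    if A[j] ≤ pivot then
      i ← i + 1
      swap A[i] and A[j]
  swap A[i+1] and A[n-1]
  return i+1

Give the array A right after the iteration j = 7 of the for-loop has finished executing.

[0, -1, -5, -9, 4, 5, 8, 2, 9, -6, 3, 1]

pivot=1, i=-1
j=0: 8>1, skip
j=1: 0≤1, i=0, swap(0,1) ⇒ [0, 8, -1, 2, 4, 5, -5, -9, 9, -6, 3, 1]
j=2: -1≤1, i=1, swap(1,2) ⇒ [0, -1, 8, 2, 4, 5, -5, -9, 9, -6, 3, 1]
j=3: 2>1, skip
j=4: 4>1, skip
j=5: 5>1, skip
j=6: -5≤1, i=2, swap(2,6) ⇒ [0, -1, -5, 2, 4, 5, 8, -9, 9, -6, 3, 1]
j=7: -9≤1, i=3, swap(3,7) ⇒ [0, -1, -5, -9, 4, 5, 8, 2, 9, -6, 3, 1]
(after j=7) A = [0, -1, -5, -9, 4, 5, 8, 2, 9, -6, 3, 1]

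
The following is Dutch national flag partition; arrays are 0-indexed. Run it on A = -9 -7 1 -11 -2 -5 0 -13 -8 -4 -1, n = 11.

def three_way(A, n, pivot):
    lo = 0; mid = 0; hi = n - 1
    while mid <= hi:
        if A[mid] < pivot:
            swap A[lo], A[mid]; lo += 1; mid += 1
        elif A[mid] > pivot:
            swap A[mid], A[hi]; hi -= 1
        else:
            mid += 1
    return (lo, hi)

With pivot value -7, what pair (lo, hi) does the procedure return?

(4, 4)

lo=0 mid=0 hi=10
-9<-7: swap(0,0), lo=1 mid=1 ⇒ -9 -7 1 -11 -2 -5 0 -13 -8 -4 -1
-7=-7: mid=2
1>-7: swap(2,10), hi=9 ⇒ -9 -7 -1 -11 -2 -5 0 -13 -8 -4 1
-1>-7: swap(2,9), hi=8 ⇒ -9 -7 -4 -11 -2 -5 0 -13 -8 -1 1
-4>-7: swap(2,8), hi=7 ⇒ -9 -7 -8 -11 -2 -5 0 -13 -4 -1 1
-8<-7: swap(1,2), lo=2 mid=3 ⇒ -9 -8 -7 -11 -2 -5 0 -13 -4 -1 1
-11<-7: swap(2,3), lo=3 mid=4 ⇒ -9 -8 -11 -7 -2 -5 0 -13 -4 -1 1
-2>-7: swap(4,7), hi=6 ⇒ -9 -8 -11 -7 -13 -5 0 -2 -4 -1 1
-13<-7: swap(3,4), lo=4 mid=5 ⇒ -9 -8 -11 -13 -7 -5 0 -2 -4 -1 1
-5>-7: swap(5,6), hi=5 ⇒ -9 -8 -11 -13 -7 0 -5 -2 -4 -1 1
0>-7: swap(5,5), hi=4 ⇒ -9 -8 -11 -13 -7 0 -5 -2 -4 -1 1
done. lo=4 hi=4; A=-9 -8 -11 -13 -7 0 -5 -2 -4 -1 1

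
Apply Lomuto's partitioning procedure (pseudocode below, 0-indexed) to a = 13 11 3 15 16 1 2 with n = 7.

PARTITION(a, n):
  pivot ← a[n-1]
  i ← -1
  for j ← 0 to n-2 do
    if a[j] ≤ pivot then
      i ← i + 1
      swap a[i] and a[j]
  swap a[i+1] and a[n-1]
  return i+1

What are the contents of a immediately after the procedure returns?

1 2 3 15 16 13 11

pivot = a[6] = 2; i = -1
j=0: a[0]=13 > 2 → no swap
j=1: a[1]=11 > 2 → no swap
j=2: a[2]=3 > 2 → no swap
j=3: a[3]=15 > 2 → no swap
j=4: a[4]=16 > 2 → no swap
j=5: a[5]=1 ≤ 2 → i=0, swap a[0],a[5] → 1 11 3 15 16 13 2
final swap a[1],a[6] → 1 2 3 15 16 13 11; return 1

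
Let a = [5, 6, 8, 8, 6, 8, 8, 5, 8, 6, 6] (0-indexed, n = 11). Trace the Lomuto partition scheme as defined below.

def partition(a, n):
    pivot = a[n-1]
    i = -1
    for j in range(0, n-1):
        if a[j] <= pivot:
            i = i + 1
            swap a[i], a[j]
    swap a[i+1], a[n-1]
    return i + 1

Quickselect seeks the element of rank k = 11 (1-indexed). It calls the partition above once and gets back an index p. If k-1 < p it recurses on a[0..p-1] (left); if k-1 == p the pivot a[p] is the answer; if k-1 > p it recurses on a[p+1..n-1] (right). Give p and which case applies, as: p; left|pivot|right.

5; right

pivot=6, i=-1
j=0: 5≤6, i=0, swap(0,0) ⇒ [5, 6, 8, 8, 6, 8, 8, 5, 8, 6, 6]
j=1: 6≤6, i=1, swap(1,1) ⇒ [5, 6, 8, 8, 6, 8, 8, 5, 8, 6, 6]
j=2: 8>6, skip
j=3: 8>6, skip
j=4: 6≤6, i=2, swap(2,4) ⇒ [5, 6, 6, 8, 8, 8, 8, 5, 8, 6, 6]
j=5: 8>6, skip
j=6: 8>6, skip
j=7: 5≤6, i=3, swap(3,7) ⇒ [5, 6, 6, 5, 8, 8, 8, 8, 8, 6, 6]
j=8: 8>6, skip
j=9: 6≤6, i=4, swap(4,9) ⇒ [5, 6, 6, 5, 6, 8, 8, 8, 8, 8, 6]
swap(5,10) ⇒ [5, 6, 6, 5, 6, 6, 8, 8, 8, 8, 8]; return 5
p = 5; k-1 = 10 > 5 ⇒ right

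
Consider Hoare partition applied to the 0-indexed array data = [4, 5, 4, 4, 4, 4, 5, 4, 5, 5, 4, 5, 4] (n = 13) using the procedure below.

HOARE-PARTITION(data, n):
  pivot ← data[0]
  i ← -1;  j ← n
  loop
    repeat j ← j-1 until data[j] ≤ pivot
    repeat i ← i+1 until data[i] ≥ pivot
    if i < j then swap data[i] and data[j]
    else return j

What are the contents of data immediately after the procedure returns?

[4, 4, 4, 4, 4, 4, 5, 4, 5, 5, 5, 5, 4]

pivot=4
j stops at 12 (4), i stops at 0 (4); swap ⇒ [4, 5, 4, 4, 4, 4, 5, 4, 5, 5, 4, 5, 4]
j stops at 10 (4), i stops at 1 (5); swap ⇒ [4, 4, 4, 4, 4, 4, 5, 4, 5, 5, 5, 5, 4]
j stops at 7 (4), i stops at 2 (4); swap ⇒ [4, 4, 4, 4, 4, 4, 5, 4, 5, 5, 5, 5, 4]
j stops at 5 (4), i stops at 3 (4); swap ⇒ [4, 4, 4, 4, 4, 4, 5, 4, 5, 5, 5, 5, 4]
j stops at 4, i stops at 4; i≥j ⇒ return 4. data=[4, 4, 4, 4, 4, 4, 5, 4, 5, 5, 5, 5, 4]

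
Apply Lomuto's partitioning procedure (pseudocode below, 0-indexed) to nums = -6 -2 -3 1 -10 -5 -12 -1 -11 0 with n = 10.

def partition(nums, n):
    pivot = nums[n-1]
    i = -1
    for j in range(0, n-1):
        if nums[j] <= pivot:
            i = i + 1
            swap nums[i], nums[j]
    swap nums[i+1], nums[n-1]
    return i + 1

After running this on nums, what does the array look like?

-6 -2 -3 -10 -5 -12 -1 -11 0 1

pivot=0, i=-1
j=0: -6≤0, i=0, swap(0,0) ⇒ -6 -2 -3 1 -10 -5 -12 -1 -11 0
j=1: -2≤0, i=1, swap(1,1) ⇒ -6 -2 -3 1 -10 -5 -12 -1 -11 0
j=2: -3≤0, i=2, swap(2,2) ⇒ -6 -2 -3 1 -10 -5 -12 -1 -11 0
j=3: 1>0, skip
j=4: -10≤0, i=3, swap(3,4) ⇒ -6 -2 -3 -10 1 -5 -12 -1 -11 0
j=5: -5≤0, i=4, swap(4,5) ⇒ -6 -2 -3 -10 -5 1 -12 -1 -11 0
j=6: -12≤0, i=5, swap(5,6) ⇒ -6 -2 -3 -10 -5 -12 1 -1 -11 0
j=7: -1≤0, i=6, swap(6,7) ⇒ -6 -2 -3 -10 -5 -12 -1 1 -11 0
j=8: -11≤0, i=7, swap(7,8) ⇒ -6 -2 -3 -10 -5 -12 -1 -11 1 0
swap(8,9) ⇒ -6 -2 -3 -10 -5 -12 -1 -11 0 1; return 8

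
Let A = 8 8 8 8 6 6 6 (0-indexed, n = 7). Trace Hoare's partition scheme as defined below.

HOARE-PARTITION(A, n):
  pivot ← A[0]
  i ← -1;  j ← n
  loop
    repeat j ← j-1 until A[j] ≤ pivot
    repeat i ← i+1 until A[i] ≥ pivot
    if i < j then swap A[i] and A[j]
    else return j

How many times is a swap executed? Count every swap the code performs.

pivot=8
j stops at 6 (6), i stops at 0 (8); swap ⇒ 6 8 8 8 6 6 8
j stops at 5 (6), i stops at 1 (8); swap ⇒ 6 6 8 8 6 8 8
j stops at 4 (6), i stops at 2 (8); swap ⇒ 6 6 6 8 8 8 8
j stops at 3, i stops at 3; i≥j ⇒ return 3. A=6 6 6 8 8 8 8

3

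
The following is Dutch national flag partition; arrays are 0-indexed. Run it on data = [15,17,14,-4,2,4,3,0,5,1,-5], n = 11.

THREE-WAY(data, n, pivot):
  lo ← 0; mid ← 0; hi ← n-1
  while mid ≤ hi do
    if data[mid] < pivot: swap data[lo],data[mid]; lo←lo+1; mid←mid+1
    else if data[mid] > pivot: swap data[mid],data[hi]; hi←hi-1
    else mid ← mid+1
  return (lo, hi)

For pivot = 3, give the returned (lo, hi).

pivot = 3; lo=0, mid=0, hi=10
data[mid]=15>3: swap data[0],data[10]; hi=9 → [-5,17,14,-4,2,4,3,0,5,1,15]
data[mid]=-5<3: swap data[0],data[0]; lo=1,mid=1 → [-5,17,14,-4,2,4,3,0,5,1,15]
data[mid]=17>3: swap data[1],data[9]; hi=8 → [-5,1,14,-4,2,4,3,0,5,17,15]
data[mid]=1<3: swap data[1],data[1]; lo=2,mid=2 → [-5,1,14,-4,2,4,3,0,5,17,15]
data[mid]=14>3: swap data[2],data[8]; hi=7 → [-5,1,5,-4,2,4,3,0,14,17,15]
data[mid]=5>3: swap data[2],data[7]; hi=6 → [-5,1,0,-4,2,4,3,5,14,17,15]
data[mid]=0<3: swap data[2],data[2]; lo=3,mid=3 → [-5,1,0,-4,2,4,3,5,14,17,15]
data[mid]=-4<3: swap data[3],data[3]; lo=4,mid=4 → [-5,1,0,-4,2,4,3,5,14,17,15]
data[mid]=2<3: swap data[4],data[4]; lo=5,mid=5 → [-5,1,0,-4,2,4,3,5,14,17,15]
data[mid]=4>3: swap data[5],data[6]; hi=5 → [-5,1,0,-4,2,3,4,5,14,17,15]
data[mid]=3=3: mid=6
end: lo=5, hi=5; data = [-5,1,0,-4,2,3,4,5,14,17,15]

(5, 5)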